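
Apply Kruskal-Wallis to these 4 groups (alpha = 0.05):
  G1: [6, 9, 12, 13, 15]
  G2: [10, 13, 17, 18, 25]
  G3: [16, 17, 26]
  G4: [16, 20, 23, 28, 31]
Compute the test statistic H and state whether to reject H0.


Step 1: Combine all N = 18 observations and assign midranks.
sorted (value, group, rank): (6,G1,1), (9,G1,2), (10,G2,3), (12,G1,4), (13,G1,5.5), (13,G2,5.5), (15,G1,7), (16,G3,8.5), (16,G4,8.5), (17,G2,10.5), (17,G3,10.5), (18,G2,12), (20,G4,13), (23,G4,14), (25,G2,15), (26,G3,16), (28,G4,17), (31,G4,18)
Step 2: Sum ranks within each group.
R_1 = 19.5 (n_1 = 5)
R_2 = 46 (n_2 = 5)
R_3 = 35 (n_3 = 3)
R_4 = 70.5 (n_4 = 5)
Step 3: H = 12/(N(N+1)) * sum(R_i^2/n_i) - 3(N+1)
     = 12/(18*19) * (19.5^2/5 + 46^2/5 + 35^2/3 + 70.5^2/5) - 3*19
     = 0.035088 * 1901.63 - 57
     = 9.723977.
Step 4: Ties present; correction factor C = 1 - 18/(18^3 - 18) = 0.996904. Corrected H = 9.723977 / 0.996904 = 9.754175.
Step 5: Under H0, H ~ chi^2(3); p-value = 0.020776.
Step 6: alpha = 0.05. reject H0.

H = 9.7542, df = 3, p = 0.020776, reject H0.


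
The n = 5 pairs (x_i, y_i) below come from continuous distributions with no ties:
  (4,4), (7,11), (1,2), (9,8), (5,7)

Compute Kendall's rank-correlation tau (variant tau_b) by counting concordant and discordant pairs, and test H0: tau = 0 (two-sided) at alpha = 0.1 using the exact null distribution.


Step 1: Enumerate the 10 unordered pairs (i,j) with i<j and classify each by sign(x_j-x_i) * sign(y_j-y_i).
  (1,2):dx=+3,dy=+7->C; (1,3):dx=-3,dy=-2->C; (1,4):dx=+5,dy=+4->C; (1,5):dx=+1,dy=+3->C
  (2,3):dx=-6,dy=-9->C; (2,4):dx=+2,dy=-3->D; (2,5):dx=-2,dy=-4->C; (3,4):dx=+8,dy=+6->C
  (3,5):dx=+4,dy=+5->C; (4,5):dx=-4,dy=-1->C
Step 2: C = 9, D = 1, total pairs = 10.
Step 3: tau = (C - D)/(n(n-1)/2) = (9 - 1)/10 = 0.800000.
Step 4: Exact two-sided p-value (enumerate n! = 120 permutations of y under H0): p = 0.083333.
Step 5: alpha = 0.1. reject H0.

tau_b = 0.8000 (C=9, D=1), p = 0.083333, reject H0.


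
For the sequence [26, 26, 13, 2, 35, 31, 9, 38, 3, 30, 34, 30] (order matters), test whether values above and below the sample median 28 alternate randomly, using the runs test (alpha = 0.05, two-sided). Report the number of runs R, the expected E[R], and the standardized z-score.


Step 1: Compute median = 28; label A = above, B = below.
Labels in order: BBBBAABABAAA  (n_A = 6, n_B = 6)
Step 2: Count runs R = 6.
Step 3: Under H0 (random ordering), E[R] = 2*n_A*n_B/(n_A+n_B) + 1 = 2*6*6/12 + 1 = 7.0000.
        Var[R] = 2*n_A*n_B*(2*n_A*n_B - n_A - n_B) / ((n_A+n_B)^2 * (n_A+n_B-1)) = 4320/1584 = 2.7273.
        SD[R] = 1.6514.
Step 4: Continuity-corrected z = (R + 0.5 - E[R]) / SD[R] = (6 + 0.5 - 7.0000) / 1.6514 = -0.3028.
Step 5: Two-sided p-value via normal approximation = 2*(1 - Phi(|z|)) = 0.762069.
Step 6: alpha = 0.05. fail to reject H0.

R = 6, z = -0.3028, p = 0.762069, fail to reject H0.


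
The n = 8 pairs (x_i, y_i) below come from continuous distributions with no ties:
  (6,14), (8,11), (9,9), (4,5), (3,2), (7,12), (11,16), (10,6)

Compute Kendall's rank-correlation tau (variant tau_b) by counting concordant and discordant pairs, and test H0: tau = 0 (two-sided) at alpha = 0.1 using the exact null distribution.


Step 1: Enumerate the 28 unordered pairs (i,j) with i<j and classify each by sign(x_j-x_i) * sign(y_j-y_i).
  (1,2):dx=+2,dy=-3->D; (1,3):dx=+3,dy=-5->D; (1,4):dx=-2,dy=-9->C; (1,5):dx=-3,dy=-12->C
  (1,6):dx=+1,dy=-2->D; (1,7):dx=+5,dy=+2->C; (1,8):dx=+4,dy=-8->D; (2,3):dx=+1,dy=-2->D
  (2,4):dx=-4,dy=-6->C; (2,5):dx=-5,dy=-9->C; (2,6):dx=-1,dy=+1->D; (2,7):dx=+3,dy=+5->C
  (2,8):dx=+2,dy=-5->D; (3,4):dx=-5,dy=-4->C; (3,5):dx=-6,dy=-7->C; (3,6):dx=-2,dy=+3->D
  (3,7):dx=+2,dy=+7->C; (3,8):dx=+1,dy=-3->D; (4,5):dx=-1,dy=-3->C; (4,6):dx=+3,dy=+7->C
  (4,7):dx=+7,dy=+11->C; (4,8):dx=+6,dy=+1->C; (5,6):dx=+4,dy=+10->C; (5,7):dx=+8,dy=+14->C
  (5,8):dx=+7,dy=+4->C; (6,7):dx=+4,dy=+4->C; (6,8):dx=+3,dy=-6->D; (7,8):dx=-1,dy=-10->C
Step 2: C = 18, D = 10, total pairs = 28.
Step 3: tau = (C - D)/(n(n-1)/2) = (18 - 10)/28 = 0.285714.
Step 4: Exact two-sided p-value (enumerate n! = 40320 permutations of y under H0): p = 0.398760.
Step 5: alpha = 0.1. fail to reject H0.

tau_b = 0.2857 (C=18, D=10), p = 0.398760, fail to reject H0.


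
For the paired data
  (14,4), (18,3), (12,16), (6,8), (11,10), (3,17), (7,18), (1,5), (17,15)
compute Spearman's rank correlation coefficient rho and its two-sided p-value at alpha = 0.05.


Step 1: Rank x and y separately (midranks; no ties here).
rank(x): 14->7, 18->9, 12->6, 6->3, 11->5, 3->2, 7->4, 1->1, 17->8
rank(y): 4->2, 3->1, 16->7, 8->4, 10->5, 17->8, 18->9, 5->3, 15->6
Step 2: d_i = R_x(i) - R_y(i); compute d_i^2.
  (7-2)^2=25, (9-1)^2=64, (6-7)^2=1, (3-4)^2=1, (5-5)^2=0, (2-8)^2=36, (4-9)^2=25, (1-3)^2=4, (8-6)^2=4
sum(d^2) = 160.
Step 3: rho = 1 - 6*160 / (9*(9^2 - 1)) = 1 - 960/720 = -0.333333.
Step 4: Under H0, t = rho * sqrt((n-2)/(1-rho^2)) = -0.9354 ~ t(7).
Step 5: Two-sided p-value from the t-distribution with 7 df = 0.380713.
Step 6: alpha = 0.05. fail to reject H0.

rho = -0.3333, p = 0.380713, fail to reject H0 at alpha = 0.05.


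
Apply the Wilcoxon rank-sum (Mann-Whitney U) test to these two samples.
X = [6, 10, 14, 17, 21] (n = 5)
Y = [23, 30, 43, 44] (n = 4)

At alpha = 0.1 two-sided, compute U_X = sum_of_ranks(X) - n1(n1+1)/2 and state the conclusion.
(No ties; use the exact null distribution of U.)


Step 1: Combine and sort all 9 observations; assign midranks.
sorted (value, group): (6,X), (10,X), (14,X), (17,X), (21,X), (23,Y), (30,Y), (43,Y), (44,Y)
ranks: 6->1, 10->2, 14->3, 17->4, 21->5, 23->6, 30->7, 43->8, 44->9
Step 2: Rank sum for X: R1 = 1 + 2 + 3 + 4 + 5 = 15.
Step 3: U_X = R1 - n1(n1+1)/2 = 15 - 5*6/2 = 15 - 15 = 0.
       U_Y = n1*n2 - U_X = 20 - 0 = 20.
Step 4: No ties, so the exact null distribution of U (based on enumerating the C(9,5) = 126 equally likely rank assignments) gives the two-sided p-value.
Step 5: p-value = 0.015873; compare to alpha = 0.1. reject H0.

U_X = 0, p = 0.015873, reject H0 at alpha = 0.1.


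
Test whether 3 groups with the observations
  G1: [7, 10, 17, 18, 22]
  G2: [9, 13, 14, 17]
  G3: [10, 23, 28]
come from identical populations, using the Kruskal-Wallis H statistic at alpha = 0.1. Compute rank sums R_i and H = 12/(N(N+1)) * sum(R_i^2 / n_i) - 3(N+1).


Step 1: Combine all N = 12 observations and assign midranks.
sorted (value, group, rank): (7,G1,1), (9,G2,2), (10,G1,3.5), (10,G3,3.5), (13,G2,5), (14,G2,6), (17,G1,7.5), (17,G2,7.5), (18,G1,9), (22,G1,10), (23,G3,11), (28,G3,12)
Step 2: Sum ranks within each group.
R_1 = 31 (n_1 = 5)
R_2 = 20.5 (n_2 = 4)
R_3 = 26.5 (n_3 = 3)
Step 3: H = 12/(N(N+1)) * sum(R_i^2/n_i) - 3(N+1)
     = 12/(12*13) * (31^2/5 + 20.5^2/4 + 26.5^2/3) - 3*13
     = 0.076923 * 531.346 - 39
     = 1.872756.
Step 4: Ties present; correction factor C = 1 - 12/(12^3 - 12) = 0.993007. Corrected H = 1.872756 / 0.993007 = 1.885945.
Step 5: Under H0, H ~ chi^2(2); p-value = 0.389468.
Step 6: alpha = 0.1. fail to reject H0.

H = 1.8859, df = 2, p = 0.389468, fail to reject H0.


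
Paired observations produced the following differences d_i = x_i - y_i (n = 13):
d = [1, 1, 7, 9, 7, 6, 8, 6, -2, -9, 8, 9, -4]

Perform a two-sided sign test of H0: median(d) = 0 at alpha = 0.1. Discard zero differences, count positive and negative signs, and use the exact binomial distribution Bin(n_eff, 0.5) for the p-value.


Step 1: Discard zero differences. Original n = 13; n_eff = number of nonzero differences = 13.
Nonzero differences (with sign): +1, +1, +7, +9, +7, +6, +8, +6, -2, -9, +8, +9, -4
Step 2: Count signs: positive = 10, negative = 3.
Step 3: Under H0: P(positive) = 0.5, so the number of positives S ~ Bin(13, 0.5).
Step 4: Two-sided exact p-value = sum of Bin(13,0.5) probabilities at or below the observed probability = 0.092285.
Step 5: alpha = 0.1. reject H0.

n_eff = 13, pos = 10, neg = 3, p = 0.092285, reject H0.


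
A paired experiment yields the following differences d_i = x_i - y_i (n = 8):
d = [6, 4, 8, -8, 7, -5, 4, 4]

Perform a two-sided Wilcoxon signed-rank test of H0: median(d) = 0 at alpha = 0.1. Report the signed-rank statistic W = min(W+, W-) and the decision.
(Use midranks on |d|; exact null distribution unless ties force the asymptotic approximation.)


Step 1: Drop any zero differences (none here) and take |d_i|.
|d| = [6, 4, 8, 8, 7, 5, 4, 4]
Step 2: Midrank |d_i| (ties get averaged ranks).
ranks: |6|->5, |4|->2, |8|->7.5, |8|->7.5, |7|->6, |5|->4, |4|->2, |4|->2
Step 3: Attach original signs; sum ranks with positive sign and with negative sign.
W+ = 5 + 2 + 7.5 + 6 + 2 + 2 = 24.5
W- = 7.5 + 4 = 11.5
(Check: W+ + W- = 36 should equal n(n+1)/2 = 36.)
Step 4: Test statistic W = min(W+, W-) = 11.5.
Step 5: Ties in |d|, so use the tie-corrected normal approximation.
        E[W] = n(n+1)/4 = 8*9/4 = 18.
        Tie groups: |d|=4 (t=3), |d|=8 (t=2); sum(t^3 - t) = 30.
        Var[W] = n(n+1)(2n+1)/24 - sum(t^3-t)/48 = 1224/24 - 30/48 = 50.375.
        z = (W - E[W]) / sqrt(Var[W]) = (11.5 - 18) / 7.0975 = -0.9158.
        Two-sided p = 2*Phi(z) = 0.359766.
Step 6: alpha = 0.1. fail to reject H0.

W+ = 24.5, W- = 11.5, W = min = 11.5, p = 0.359766, fail to reject H0.


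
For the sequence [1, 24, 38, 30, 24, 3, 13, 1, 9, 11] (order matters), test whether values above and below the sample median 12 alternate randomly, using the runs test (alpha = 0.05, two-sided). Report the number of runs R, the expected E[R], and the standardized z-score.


Step 1: Compute median = 12; label A = above, B = below.
Labels in order: BAAAABABBB  (n_A = 5, n_B = 5)
Step 2: Count runs R = 5.
Step 3: Under H0 (random ordering), E[R] = 2*n_A*n_B/(n_A+n_B) + 1 = 2*5*5/10 + 1 = 6.0000.
        Var[R] = 2*n_A*n_B*(2*n_A*n_B - n_A - n_B) / ((n_A+n_B)^2 * (n_A+n_B-1)) = 2000/900 = 2.2222.
        SD[R] = 1.4907.
Step 4: Continuity-corrected z = (R + 0.5 - E[R]) / SD[R] = (5 + 0.5 - 6.0000) / 1.4907 = -0.3354.
Step 5: Two-sided p-value via normal approximation = 2*(1 - Phi(|z|)) = 0.737316.
Step 6: alpha = 0.05. fail to reject H0.

R = 5, z = -0.3354, p = 0.737316, fail to reject H0.


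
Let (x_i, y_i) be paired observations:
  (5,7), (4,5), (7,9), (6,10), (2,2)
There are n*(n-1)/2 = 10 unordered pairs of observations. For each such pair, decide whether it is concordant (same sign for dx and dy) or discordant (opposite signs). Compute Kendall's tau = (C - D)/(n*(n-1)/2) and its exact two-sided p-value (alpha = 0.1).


Step 1: Enumerate the 10 unordered pairs (i,j) with i<j and classify each by sign(x_j-x_i) * sign(y_j-y_i).
  (1,2):dx=-1,dy=-2->C; (1,3):dx=+2,dy=+2->C; (1,4):dx=+1,dy=+3->C; (1,5):dx=-3,dy=-5->C
  (2,3):dx=+3,dy=+4->C; (2,4):dx=+2,dy=+5->C; (2,5):dx=-2,dy=-3->C; (3,4):dx=-1,dy=+1->D
  (3,5):dx=-5,dy=-7->C; (4,5):dx=-4,dy=-8->C
Step 2: C = 9, D = 1, total pairs = 10.
Step 3: tau = (C - D)/(n(n-1)/2) = (9 - 1)/10 = 0.800000.
Step 4: Exact two-sided p-value (enumerate n! = 120 permutations of y under H0): p = 0.083333.
Step 5: alpha = 0.1. reject H0.

tau_b = 0.8000 (C=9, D=1), p = 0.083333, reject H0.


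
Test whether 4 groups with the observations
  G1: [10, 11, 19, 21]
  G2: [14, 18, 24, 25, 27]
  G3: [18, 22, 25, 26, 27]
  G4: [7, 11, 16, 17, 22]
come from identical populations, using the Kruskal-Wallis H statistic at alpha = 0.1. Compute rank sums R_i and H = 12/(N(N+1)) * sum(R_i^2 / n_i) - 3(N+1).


Step 1: Combine all N = 19 observations and assign midranks.
sorted (value, group, rank): (7,G4,1), (10,G1,2), (11,G1,3.5), (11,G4,3.5), (14,G2,5), (16,G4,6), (17,G4,7), (18,G2,8.5), (18,G3,8.5), (19,G1,10), (21,G1,11), (22,G3,12.5), (22,G4,12.5), (24,G2,14), (25,G2,15.5), (25,G3,15.5), (26,G3,17), (27,G2,18.5), (27,G3,18.5)
Step 2: Sum ranks within each group.
R_1 = 26.5 (n_1 = 4)
R_2 = 61.5 (n_2 = 5)
R_3 = 72 (n_3 = 5)
R_4 = 30 (n_4 = 5)
Step 3: H = 12/(N(N+1)) * sum(R_i^2/n_i) - 3(N+1)
     = 12/(19*20) * (26.5^2/4 + 61.5^2/5 + 72^2/5 + 30^2/5) - 3*20
     = 0.031579 * 2148.81 - 60
     = 7.857237.
Step 4: Ties present; correction factor C = 1 - 30/(19^3 - 19) = 0.995614. Corrected H = 7.857237 / 0.995614 = 7.891850.
Step 5: Under H0, H ~ chi^2(3); p-value = 0.048301.
Step 6: alpha = 0.1. reject H0.

H = 7.8919, df = 3, p = 0.048301, reject H0.


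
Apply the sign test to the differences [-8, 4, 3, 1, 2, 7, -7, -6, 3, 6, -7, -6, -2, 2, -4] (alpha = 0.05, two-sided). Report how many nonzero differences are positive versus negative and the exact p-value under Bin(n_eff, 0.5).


Step 1: Discard zero differences. Original n = 15; n_eff = number of nonzero differences = 15.
Nonzero differences (with sign): -8, +4, +3, +1, +2, +7, -7, -6, +3, +6, -7, -6, -2, +2, -4
Step 2: Count signs: positive = 8, negative = 7.
Step 3: Under H0: P(positive) = 0.5, so the number of positives S ~ Bin(15, 0.5).
Step 4: Two-sided exact p-value = sum of Bin(15,0.5) probabilities at or below the observed probability = 1.000000.
Step 5: alpha = 0.05. fail to reject H0.

n_eff = 15, pos = 8, neg = 7, p = 1.000000, fail to reject H0.


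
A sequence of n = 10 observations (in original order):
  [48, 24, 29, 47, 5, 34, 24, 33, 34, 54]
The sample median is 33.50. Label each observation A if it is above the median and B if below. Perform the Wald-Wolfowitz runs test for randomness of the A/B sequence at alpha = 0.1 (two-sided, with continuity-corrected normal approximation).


Step 1: Compute median = 33.50; label A = above, B = below.
Labels in order: ABBABABBAA  (n_A = 5, n_B = 5)
Step 2: Count runs R = 7.
Step 3: Under H0 (random ordering), E[R] = 2*n_A*n_B/(n_A+n_B) + 1 = 2*5*5/10 + 1 = 6.0000.
        Var[R] = 2*n_A*n_B*(2*n_A*n_B - n_A - n_B) / ((n_A+n_B)^2 * (n_A+n_B-1)) = 2000/900 = 2.2222.
        SD[R] = 1.4907.
Step 4: Continuity-corrected z = (R - 0.5 - E[R]) / SD[R] = (7 - 0.5 - 6.0000) / 1.4907 = 0.3354.
Step 5: Two-sided p-value via normal approximation = 2*(1 - Phi(|z|)) = 0.737316.
Step 6: alpha = 0.1. fail to reject H0.

R = 7, z = 0.3354, p = 0.737316, fail to reject H0.


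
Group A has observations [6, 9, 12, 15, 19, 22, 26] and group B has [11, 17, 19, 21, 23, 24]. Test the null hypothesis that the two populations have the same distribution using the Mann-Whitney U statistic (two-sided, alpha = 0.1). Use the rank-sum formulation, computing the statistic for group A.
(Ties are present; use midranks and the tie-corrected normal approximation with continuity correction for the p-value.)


Step 1: Combine and sort all 13 observations; assign midranks.
sorted (value, group): (6,X), (9,X), (11,Y), (12,X), (15,X), (17,Y), (19,X), (19,Y), (21,Y), (22,X), (23,Y), (24,Y), (26,X)
ranks: 6->1, 9->2, 11->3, 12->4, 15->5, 17->6, 19->7.5, 19->7.5, 21->9, 22->10, 23->11, 24->12, 26->13
Step 2: Rank sum for X: R1 = 1 + 2 + 4 + 5 + 7.5 + 10 + 13 = 42.5.
Step 3: U_X = R1 - n1(n1+1)/2 = 42.5 - 7*8/2 = 42.5 - 28 = 14.5.
       U_Y = n1*n2 - U_X = 42 - 14.5 = 27.5.
Step 4: Ties are present, so use the tie-corrected normal approximation (with continuity correction) for the p-value.
Step 5: p-value = 0.390714; compare to alpha = 0.1. fail to reject H0.

U_X = 14.5, p = 0.390714, fail to reject H0 at alpha = 0.1.


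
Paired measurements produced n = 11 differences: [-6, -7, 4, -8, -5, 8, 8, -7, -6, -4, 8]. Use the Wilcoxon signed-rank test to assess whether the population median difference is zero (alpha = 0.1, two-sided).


Step 1: Drop any zero differences (none here) and take |d_i|.
|d| = [6, 7, 4, 8, 5, 8, 8, 7, 6, 4, 8]
Step 2: Midrank |d_i| (ties get averaged ranks).
ranks: |6|->4.5, |7|->6.5, |4|->1.5, |8|->9.5, |5|->3, |8|->9.5, |8|->9.5, |7|->6.5, |6|->4.5, |4|->1.5, |8|->9.5
Step 3: Attach original signs; sum ranks with positive sign and with negative sign.
W+ = 1.5 + 9.5 + 9.5 + 9.5 = 30
W- = 4.5 + 6.5 + 9.5 + 3 + 6.5 + 4.5 + 1.5 = 36
(Check: W+ + W- = 66 should equal n(n+1)/2 = 66.)
Step 4: Test statistic W = min(W+, W-) = 30.
Step 5: Ties in |d|, so use the tie-corrected normal approximation.
        E[W] = n(n+1)/4 = 11*12/4 = 33.
        Tie groups: |d|=4 (t=2), |d|=6 (t=2), |d|=7 (t=2), |d|=8 (t=4); sum(t^3 - t) = 78.
        Var[W] = n(n+1)(2n+1)/24 - sum(t^3-t)/48 = 3036/24 - 78/48 = 124.875.
        z = (W - E[W]) / sqrt(Var[W]) = (30 - 33) / 11.1747 = -0.2685.
        Two-sided p = 2*Phi(z) = 0.788343.
Step 6: alpha = 0.1. fail to reject H0.

W+ = 30, W- = 36, W = min = 30, p = 0.788343, fail to reject H0.


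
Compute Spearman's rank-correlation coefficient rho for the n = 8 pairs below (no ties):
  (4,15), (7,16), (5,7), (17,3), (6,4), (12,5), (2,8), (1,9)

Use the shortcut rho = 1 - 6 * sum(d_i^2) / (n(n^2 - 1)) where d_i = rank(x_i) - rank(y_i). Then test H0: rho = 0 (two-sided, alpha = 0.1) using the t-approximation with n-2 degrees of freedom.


Step 1: Rank x and y separately (midranks; no ties here).
rank(x): 4->3, 7->6, 5->4, 17->8, 6->5, 12->7, 2->2, 1->1
rank(y): 15->7, 16->8, 7->4, 3->1, 4->2, 5->3, 8->5, 9->6
Step 2: d_i = R_x(i) - R_y(i); compute d_i^2.
  (3-7)^2=16, (6-8)^2=4, (4-4)^2=0, (8-1)^2=49, (5-2)^2=9, (7-3)^2=16, (2-5)^2=9, (1-6)^2=25
sum(d^2) = 128.
Step 3: rho = 1 - 6*128 / (8*(8^2 - 1)) = 1 - 768/504 = -0.523810.
Step 4: Under H0, t = rho * sqrt((n-2)/(1-rho^2)) = -1.5062 ~ t(6).
Step 5: Two-sided p-value from the t-distribution with 6 df = 0.182721.
Step 6: alpha = 0.1. fail to reject H0.

rho = -0.5238, p = 0.182721, fail to reject H0 at alpha = 0.1.


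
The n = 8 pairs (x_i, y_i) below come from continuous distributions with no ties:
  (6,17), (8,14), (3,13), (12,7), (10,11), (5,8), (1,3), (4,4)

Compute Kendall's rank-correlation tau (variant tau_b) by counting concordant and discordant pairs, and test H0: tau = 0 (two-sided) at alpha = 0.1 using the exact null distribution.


Step 1: Enumerate the 28 unordered pairs (i,j) with i<j and classify each by sign(x_j-x_i) * sign(y_j-y_i).
  (1,2):dx=+2,dy=-3->D; (1,3):dx=-3,dy=-4->C; (1,4):dx=+6,dy=-10->D; (1,5):dx=+4,dy=-6->D
  (1,6):dx=-1,dy=-9->C; (1,7):dx=-5,dy=-14->C; (1,8):dx=-2,dy=-13->C; (2,3):dx=-5,dy=-1->C
  (2,4):dx=+4,dy=-7->D; (2,5):dx=+2,dy=-3->D; (2,6):dx=-3,dy=-6->C; (2,7):dx=-7,dy=-11->C
  (2,8):dx=-4,dy=-10->C; (3,4):dx=+9,dy=-6->D; (3,5):dx=+7,dy=-2->D; (3,6):dx=+2,dy=-5->D
  (3,7):dx=-2,dy=-10->C; (3,8):dx=+1,dy=-9->D; (4,5):dx=-2,dy=+4->D; (4,6):dx=-7,dy=+1->D
  (4,7):dx=-11,dy=-4->C; (4,8):dx=-8,dy=-3->C; (5,6):dx=-5,dy=-3->C; (5,7):dx=-9,dy=-8->C
  (5,8):dx=-6,dy=-7->C; (6,7):dx=-4,dy=-5->C; (6,8):dx=-1,dy=-4->C; (7,8):dx=+3,dy=+1->C
Step 2: C = 17, D = 11, total pairs = 28.
Step 3: tau = (C - D)/(n(n-1)/2) = (17 - 11)/28 = 0.214286.
Step 4: Exact two-sided p-value (enumerate n! = 40320 permutations of y under H0): p = 0.548413.
Step 5: alpha = 0.1. fail to reject H0.

tau_b = 0.2143 (C=17, D=11), p = 0.548413, fail to reject H0.


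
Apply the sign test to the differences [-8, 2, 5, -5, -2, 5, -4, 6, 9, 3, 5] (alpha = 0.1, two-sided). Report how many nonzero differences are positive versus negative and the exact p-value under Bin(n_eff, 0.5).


Step 1: Discard zero differences. Original n = 11; n_eff = number of nonzero differences = 11.
Nonzero differences (with sign): -8, +2, +5, -5, -2, +5, -4, +6, +9, +3, +5
Step 2: Count signs: positive = 7, negative = 4.
Step 3: Under H0: P(positive) = 0.5, so the number of positives S ~ Bin(11, 0.5).
Step 4: Two-sided exact p-value = sum of Bin(11,0.5) probabilities at or below the observed probability = 0.548828.
Step 5: alpha = 0.1. fail to reject H0.

n_eff = 11, pos = 7, neg = 4, p = 0.548828, fail to reject H0.


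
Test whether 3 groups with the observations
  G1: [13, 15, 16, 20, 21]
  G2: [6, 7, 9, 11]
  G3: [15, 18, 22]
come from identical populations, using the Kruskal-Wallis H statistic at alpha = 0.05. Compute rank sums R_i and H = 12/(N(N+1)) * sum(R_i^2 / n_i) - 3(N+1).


Step 1: Combine all N = 12 observations and assign midranks.
sorted (value, group, rank): (6,G2,1), (7,G2,2), (9,G2,3), (11,G2,4), (13,G1,5), (15,G1,6.5), (15,G3,6.5), (16,G1,8), (18,G3,9), (20,G1,10), (21,G1,11), (22,G3,12)
Step 2: Sum ranks within each group.
R_1 = 40.5 (n_1 = 5)
R_2 = 10 (n_2 = 4)
R_3 = 27.5 (n_3 = 3)
Step 3: H = 12/(N(N+1)) * sum(R_i^2/n_i) - 3(N+1)
     = 12/(12*13) * (40.5^2/5 + 10^2/4 + 27.5^2/3) - 3*13
     = 0.076923 * 605.133 - 39
     = 7.548718.
Step 4: Ties present; correction factor C = 1 - 6/(12^3 - 12) = 0.996503. Corrected H = 7.548718 / 0.996503 = 7.575205.
Step 5: Under H0, H ~ chi^2(2); p-value = 0.022650.
Step 6: alpha = 0.05. reject H0.

H = 7.5752, df = 2, p = 0.022650, reject H0.


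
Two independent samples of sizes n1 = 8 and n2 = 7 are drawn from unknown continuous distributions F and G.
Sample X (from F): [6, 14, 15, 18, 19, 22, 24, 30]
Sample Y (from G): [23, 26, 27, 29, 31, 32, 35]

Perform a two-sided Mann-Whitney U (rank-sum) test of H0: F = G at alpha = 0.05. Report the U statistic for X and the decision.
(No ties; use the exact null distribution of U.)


Step 1: Combine and sort all 15 observations; assign midranks.
sorted (value, group): (6,X), (14,X), (15,X), (18,X), (19,X), (22,X), (23,Y), (24,X), (26,Y), (27,Y), (29,Y), (30,X), (31,Y), (32,Y), (35,Y)
ranks: 6->1, 14->2, 15->3, 18->4, 19->5, 22->6, 23->7, 24->8, 26->9, 27->10, 29->11, 30->12, 31->13, 32->14, 35->15
Step 2: Rank sum for X: R1 = 1 + 2 + 3 + 4 + 5 + 6 + 8 + 12 = 41.
Step 3: U_X = R1 - n1(n1+1)/2 = 41 - 8*9/2 = 41 - 36 = 5.
       U_Y = n1*n2 - U_X = 56 - 5 = 51.
Step 4: No ties, so the exact null distribution of U (based on enumerating the C(15,8) = 6435 equally likely rank assignments) gives the two-sided p-value.
Step 5: p-value = 0.005905; compare to alpha = 0.05. reject H0.

U_X = 5, p = 0.005905, reject H0 at alpha = 0.05.


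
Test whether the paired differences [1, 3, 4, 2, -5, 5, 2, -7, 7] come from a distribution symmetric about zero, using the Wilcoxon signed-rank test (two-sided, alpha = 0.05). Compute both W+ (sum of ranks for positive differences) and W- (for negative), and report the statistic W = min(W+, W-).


Step 1: Drop any zero differences (none here) and take |d_i|.
|d| = [1, 3, 4, 2, 5, 5, 2, 7, 7]
Step 2: Midrank |d_i| (ties get averaged ranks).
ranks: |1|->1, |3|->4, |4|->5, |2|->2.5, |5|->6.5, |5|->6.5, |2|->2.5, |7|->8.5, |7|->8.5
Step 3: Attach original signs; sum ranks with positive sign and with negative sign.
W+ = 1 + 4 + 5 + 2.5 + 6.5 + 2.5 + 8.5 = 30
W- = 6.5 + 8.5 = 15
(Check: W+ + W- = 45 should equal n(n+1)/2 = 45.)
Step 4: Test statistic W = min(W+, W-) = 15.
Step 5: Ties in |d|, so use the tie-corrected normal approximation.
        E[W] = n(n+1)/4 = 9*10/4 = 22.5.
        Tie groups: |d|=2 (t=2), |d|=5 (t=2), |d|=7 (t=2); sum(t^3 - t) = 18.
        Var[W] = n(n+1)(2n+1)/24 - sum(t^3-t)/48 = 1710/24 - 18/48 = 70.875.
        z = (W - E[W]) / sqrt(Var[W]) = (15 - 22.5) / 8.4187 = -0.8909.
        Two-sided p = 2*Phi(z) = 0.372998.
Step 6: alpha = 0.05. fail to reject H0.

W+ = 30, W- = 15, W = min = 15, p = 0.372998, fail to reject H0.


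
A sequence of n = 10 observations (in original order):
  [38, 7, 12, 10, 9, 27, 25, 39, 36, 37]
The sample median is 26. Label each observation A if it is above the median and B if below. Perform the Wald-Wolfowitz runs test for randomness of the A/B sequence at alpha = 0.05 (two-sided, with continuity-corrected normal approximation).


Step 1: Compute median = 26; label A = above, B = below.
Labels in order: ABBBBABAAA  (n_A = 5, n_B = 5)
Step 2: Count runs R = 5.
Step 3: Under H0 (random ordering), E[R] = 2*n_A*n_B/(n_A+n_B) + 1 = 2*5*5/10 + 1 = 6.0000.
        Var[R] = 2*n_A*n_B*(2*n_A*n_B - n_A - n_B) / ((n_A+n_B)^2 * (n_A+n_B-1)) = 2000/900 = 2.2222.
        SD[R] = 1.4907.
Step 4: Continuity-corrected z = (R + 0.5 - E[R]) / SD[R] = (5 + 0.5 - 6.0000) / 1.4907 = -0.3354.
Step 5: Two-sided p-value via normal approximation = 2*(1 - Phi(|z|)) = 0.737316.
Step 6: alpha = 0.05. fail to reject H0.

R = 5, z = -0.3354, p = 0.737316, fail to reject H0.


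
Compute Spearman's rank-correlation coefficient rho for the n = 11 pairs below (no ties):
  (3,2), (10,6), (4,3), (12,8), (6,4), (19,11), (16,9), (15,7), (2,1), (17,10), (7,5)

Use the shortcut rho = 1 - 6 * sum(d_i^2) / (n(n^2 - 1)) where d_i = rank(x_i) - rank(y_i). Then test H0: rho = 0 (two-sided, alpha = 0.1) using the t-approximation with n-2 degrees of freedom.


Step 1: Rank x and y separately (midranks; no ties here).
rank(x): 3->2, 10->6, 4->3, 12->7, 6->4, 19->11, 16->9, 15->8, 2->1, 17->10, 7->5
rank(y): 2->2, 6->6, 3->3, 8->8, 4->4, 11->11, 9->9, 7->7, 1->1, 10->10, 5->5
Step 2: d_i = R_x(i) - R_y(i); compute d_i^2.
  (2-2)^2=0, (6-6)^2=0, (3-3)^2=0, (7-8)^2=1, (4-4)^2=0, (11-11)^2=0, (9-9)^2=0, (8-7)^2=1, (1-1)^2=0, (10-10)^2=0, (5-5)^2=0
sum(d^2) = 2.
Step 3: rho = 1 - 6*2 / (11*(11^2 - 1)) = 1 - 12/1320 = 0.990909.
Step 4: Under H0, t = rho * sqrt((n-2)/(1-rho^2)) = 22.0966 ~ t(9).
Step 5: Two-sided p-value from the t-distribution with 9 df = 0.000000.
Step 6: alpha = 0.1. reject H0.

rho = 0.9909, p = 0.000000, reject H0 at alpha = 0.1.


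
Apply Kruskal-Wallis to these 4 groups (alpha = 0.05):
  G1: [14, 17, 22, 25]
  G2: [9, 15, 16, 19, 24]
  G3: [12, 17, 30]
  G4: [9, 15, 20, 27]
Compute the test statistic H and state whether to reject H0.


Step 1: Combine all N = 16 observations and assign midranks.
sorted (value, group, rank): (9,G2,1.5), (9,G4,1.5), (12,G3,3), (14,G1,4), (15,G2,5.5), (15,G4,5.5), (16,G2,7), (17,G1,8.5), (17,G3,8.5), (19,G2,10), (20,G4,11), (22,G1,12), (24,G2,13), (25,G1,14), (27,G4,15), (30,G3,16)
Step 2: Sum ranks within each group.
R_1 = 38.5 (n_1 = 4)
R_2 = 37 (n_2 = 5)
R_3 = 27.5 (n_3 = 3)
R_4 = 33 (n_4 = 4)
Step 3: H = 12/(N(N+1)) * sum(R_i^2/n_i) - 3(N+1)
     = 12/(16*17) * (38.5^2/4 + 37^2/5 + 27.5^2/3 + 33^2/4) - 3*17
     = 0.044118 * 1168.7 - 51
     = 0.560110.
Step 4: Ties present; correction factor C = 1 - 18/(16^3 - 16) = 0.995588. Corrected H = 0.560110 / 0.995588 = 0.562592.
Step 5: Under H0, H ~ chi^2(3); p-value = 0.904940.
Step 6: alpha = 0.05. fail to reject H0.

H = 0.5626, df = 3, p = 0.904940, fail to reject H0.


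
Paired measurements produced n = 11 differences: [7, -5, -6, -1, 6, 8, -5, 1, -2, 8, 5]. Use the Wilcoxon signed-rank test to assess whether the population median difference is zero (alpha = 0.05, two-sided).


Step 1: Drop any zero differences (none here) and take |d_i|.
|d| = [7, 5, 6, 1, 6, 8, 5, 1, 2, 8, 5]
Step 2: Midrank |d_i| (ties get averaged ranks).
ranks: |7|->9, |5|->5, |6|->7.5, |1|->1.5, |6|->7.5, |8|->10.5, |5|->5, |1|->1.5, |2|->3, |8|->10.5, |5|->5
Step 3: Attach original signs; sum ranks with positive sign and with negative sign.
W+ = 9 + 7.5 + 10.5 + 1.5 + 10.5 + 5 = 44
W- = 5 + 7.5 + 1.5 + 5 + 3 = 22
(Check: W+ + W- = 66 should equal n(n+1)/2 = 66.)
Step 4: Test statistic W = min(W+, W-) = 22.
Step 5: Ties in |d|, so use the tie-corrected normal approximation.
        E[W] = n(n+1)/4 = 11*12/4 = 33.
        Tie groups: |d|=1 (t=2), |d|=5 (t=3), |d|=6 (t=2), |d|=8 (t=2); sum(t^3 - t) = 42.
        Var[W] = n(n+1)(2n+1)/24 - sum(t^3-t)/48 = 3036/24 - 42/48 = 125.625.
        z = (W - E[W]) / sqrt(Var[W]) = (22 - 33) / 11.2083 = -0.9814.
        Two-sided p = 2*Phi(z) = 0.326386.
Step 6: alpha = 0.05. fail to reject H0.

W+ = 44, W- = 22, W = min = 22, p = 0.326386, fail to reject H0.


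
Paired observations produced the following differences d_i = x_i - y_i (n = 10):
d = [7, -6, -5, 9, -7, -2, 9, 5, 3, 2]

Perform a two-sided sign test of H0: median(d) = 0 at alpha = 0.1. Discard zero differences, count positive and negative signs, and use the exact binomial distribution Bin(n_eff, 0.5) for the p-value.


Step 1: Discard zero differences. Original n = 10; n_eff = number of nonzero differences = 10.
Nonzero differences (with sign): +7, -6, -5, +9, -7, -2, +9, +5, +3, +2
Step 2: Count signs: positive = 6, negative = 4.
Step 3: Under H0: P(positive) = 0.5, so the number of positives S ~ Bin(10, 0.5).
Step 4: Two-sided exact p-value = sum of Bin(10,0.5) probabilities at or below the observed probability = 0.753906.
Step 5: alpha = 0.1. fail to reject H0.

n_eff = 10, pos = 6, neg = 4, p = 0.753906, fail to reject H0.


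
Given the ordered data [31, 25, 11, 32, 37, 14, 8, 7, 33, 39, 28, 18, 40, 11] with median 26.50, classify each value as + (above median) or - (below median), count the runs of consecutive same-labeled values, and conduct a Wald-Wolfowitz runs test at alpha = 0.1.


Step 1: Compute median = 26.50; label A = above, B = below.
Labels in order: ABBAABBBAAABAB  (n_A = 7, n_B = 7)
Step 2: Count runs R = 8.
Step 3: Under H0 (random ordering), E[R] = 2*n_A*n_B/(n_A+n_B) + 1 = 2*7*7/14 + 1 = 8.0000.
        Var[R] = 2*n_A*n_B*(2*n_A*n_B - n_A - n_B) / ((n_A+n_B)^2 * (n_A+n_B-1)) = 8232/2548 = 3.2308.
        SD[R] = 1.7974.
Step 4: R = E[R], so z = 0 with no continuity correction.
Step 5: Two-sided p-value via normal approximation = 2*(1 - Phi(|z|)) = 1.000000.
Step 6: alpha = 0.1. fail to reject H0.

R = 8, z = 0.0000, p = 1.000000, fail to reject H0.


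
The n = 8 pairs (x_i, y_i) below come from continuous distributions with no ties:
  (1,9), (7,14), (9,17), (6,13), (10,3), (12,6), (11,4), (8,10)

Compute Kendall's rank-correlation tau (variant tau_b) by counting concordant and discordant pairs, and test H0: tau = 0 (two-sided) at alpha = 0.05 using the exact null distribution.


Step 1: Enumerate the 28 unordered pairs (i,j) with i<j and classify each by sign(x_j-x_i) * sign(y_j-y_i).
  (1,2):dx=+6,dy=+5->C; (1,3):dx=+8,dy=+8->C; (1,4):dx=+5,dy=+4->C; (1,5):dx=+9,dy=-6->D
  (1,6):dx=+11,dy=-3->D; (1,7):dx=+10,dy=-5->D; (1,8):dx=+7,dy=+1->C; (2,3):dx=+2,dy=+3->C
  (2,4):dx=-1,dy=-1->C; (2,5):dx=+3,dy=-11->D; (2,6):dx=+5,dy=-8->D; (2,7):dx=+4,dy=-10->D
  (2,8):dx=+1,dy=-4->D; (3,4):dx=-3,dy=-4->C; (3,5):dx=+1,dy=-14->D; (3,6):dx=+3,dy=-11->D
  (3,7):dx=+2,dy=-13->D; (3,8):dx=-1,dy=-7->C; (4,5):dx=+4,dy=-10->D; (4,6):dx=+6,dy=-7->D
  (4,7):dx=+5,dy=-9->D; (4,8):dx=+2,dy=-3->D; (5,6):dx=+2,dy=+3->C; (5,7):dx=+1,dy=+1->C
  (5,8):dx=-2,dy=+7->D; (6,7):dx=-1,dy=-2->C; (6,8):dx=-4,dy=+4->D; (7,8):dx=-3,dy=+6->D
Step 2: C = 11, D = 17, total pairs = 28.
Step 3: tau = (C - D)/(n(n-1)/2) = (11 - 17)/28 = -0.214286.
Step 4: Exact two-sided p-value (enumerate n! = 40320 permutations of y under H0): p = 0.548413.
Step 5: alpha = 0.05. fail to reject H0.

tau_b = -0.2143 (C=11, D=17), p = 0.548413, fail to reject H0.


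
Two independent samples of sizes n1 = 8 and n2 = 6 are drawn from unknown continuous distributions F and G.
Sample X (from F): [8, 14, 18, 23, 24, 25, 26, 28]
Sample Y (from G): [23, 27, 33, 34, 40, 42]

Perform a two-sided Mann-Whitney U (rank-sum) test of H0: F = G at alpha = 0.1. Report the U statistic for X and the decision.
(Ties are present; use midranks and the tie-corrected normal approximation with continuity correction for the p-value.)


Step 1: Combine and sort all 14 observations; assign midranks.
sorted (value, group): (8,X), (14,X), (18,X), (23,X), (23,Y), (24,X), (25,X), (26,X), (27,Y), (28,X), (33,Y), (34,Y), (40,Y), (42,Y)
ranks: 8->1, 14->2, 18->3, 23->4.5, 23->4.5, 24->6, 25->7, 26->8, 27->9, 28->10, 33->11, 34->12, 40->13, 42->14
Step 2: Rank sum for X: R1 = 1 + 2 + 3 + 4.5 + 6 + 7 + 8 + 10 = 41.5.
Step 3: U_X = R1 - n1(n1+1)/2 = 41.5 - 8*9/2 = 41.5 - 36 = 5.5.
       U_Y = n1*n2 - U_X = 48 - 5.5 = 42.5.
Step 4: Ties are present, so use the tie-corrected normal approximation (with continuity correction) for the p-value.
Step 5: p-value = 0.020000; compare to alpha = 0.1. reject H0.

U_X = 5.5, p = 0.020000, reject H0 at alpha = 0.1.


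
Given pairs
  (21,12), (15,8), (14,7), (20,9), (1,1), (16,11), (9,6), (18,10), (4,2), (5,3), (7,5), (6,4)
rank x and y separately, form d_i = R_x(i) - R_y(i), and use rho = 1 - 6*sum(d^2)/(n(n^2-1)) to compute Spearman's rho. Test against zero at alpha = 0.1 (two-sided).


Step 1: Rank x and y separately (midranks; no ties here).
rank(x): 21->12, 15->8, 14->7, 20->11, 1->1, 16->9, 9->6, 18->10, 4->2, 5->3, 7->5, 6->4
rank(y): 12->12, 8->8, 7->7, 9->9, 1->1, 11->11, 6->6, 10->10, 2->2, 3->3, 5->5, 4->4
Step 2: d_i = R_x(i) - R_y(i); compute d_i^2.
  (12-12)^2=0, (8-8)^2=0, (7-7)^2=0, (11-9)^2=4, (1-1)^2=0, (9-11)^2=4, (6-6)^2=0, (10-10)^2=0, (2-2)^2=0, (3-3)^2=0, (5-5)^2=0, (4-4)^2=0
sum(d^2) = 8.
Step 3: rho = 1 - 6*8 / (12*(12^2 - 1)) = 1 - 48/1716 = 0.972028.
Step 4: Under H0, t = rho * sqrt((n-2)/(1-rho^2)) = 13.0876 ~ t(10).
Step 5: Two-sided p-value from the t-distribution with 10 df = 0.000000.
Step 6: alpha = 0.1. reject H0.

rho = 0.9720, p = 0.000000, reject H0 at alpha = 0.1.


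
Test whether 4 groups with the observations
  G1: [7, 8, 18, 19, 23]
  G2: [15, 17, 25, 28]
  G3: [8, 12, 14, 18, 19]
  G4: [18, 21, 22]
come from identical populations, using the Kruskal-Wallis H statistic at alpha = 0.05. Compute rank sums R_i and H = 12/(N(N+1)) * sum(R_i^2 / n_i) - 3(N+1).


Step 1: Combine all N = 17 observations and assign midranks.
sorted (value, group, rank): (7,G1,1), (8,G1,2.5), (8,G3,2.5), (12,G3,4), (14,G3,5), (15,G2,6), (17,G2,7), (18,G1,9), (18,G3,9), (18,G4,9), (19,G1,11.5), (19,G3,11.5), (21,G4,13), (22,G4,14), (23,G1,15), (25,G2,16), (28,G2,17)
Step 2: Sum ranks within each group.
R_1 = 39 (n_1 = 5)
R_2 = 46 (n_2 = 4)
R_3 = 32 (n_3 = 5)
R_4 = 36 (n_4 = 3)
Step 3: H = 12/(N(N+1)) * sum(R_i^2/n_i) - 3(N+1)
     = 12/(17*18) * (39^2/5 + 46^2/4 + 32^2/5 + 36^2/3) - 3*18
     = 0.039216 * 1470 - 54
     = 3.647059.
Step 4: Ties present; correction factor C = 1 - 36/(17^3 - 17) = 0.992647. Corrected H = 3.647059 / 0.992647 = 3.674074.
Step 5: Under H0, H ~ chi^2(3); p-value = 0.298877.
Step 6: alpha = 0.05. fail to reject H0.

H = 3.6741, df = 3, p = 0.298877, fail to reject H0.


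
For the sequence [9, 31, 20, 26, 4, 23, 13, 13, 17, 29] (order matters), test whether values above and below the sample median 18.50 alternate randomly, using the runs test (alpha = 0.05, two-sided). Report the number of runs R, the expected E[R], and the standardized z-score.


Step 1: Compute median = 18.50; label A = above, B = below.
Labels in order: BAAABABBBA  (n_A = 5, n_B = 5)
Step 2: Count runs R = 6.
Step 3: Under H0 (random ordering), E[R] = 2*n_A*n_B/(n_A+n_B) + 1 = 2*5*5/10 + 1 = 6.0000.
        Var[R] = 2*n_A*n_B*(2*n_A*n_B - n_A - n_B) / ((n_A+n_B)^2 * (n_A+n_B-1)) = 2000/900 = 2.2222.
        SD[R] = 1.4907.
Step 4: R = E[R], so z = 0 with no continuity correction.
Step 5: Two-sided p-value via normal approximation = 2*(1 - Phi(|z|)) = 1.000000.
Step 6: alpha = 0.05. fail to reject H0.

R = 6, z = 0.0000, p = 1.000000, fail to reject H0.


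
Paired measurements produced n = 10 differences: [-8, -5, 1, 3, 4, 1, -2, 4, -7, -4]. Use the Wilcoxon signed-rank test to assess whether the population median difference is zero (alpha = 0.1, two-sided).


Step 1: Drop any zero differences (none here) and take |d_i|.
|d| = [8, 5, 1, 3, 4, 1, 2, 4, 7, 4]
Step 2: Midrank |d_i| (ties get averaged ranks).
ranks: |8|->10, |5|->8, |1|->1.5, |3|->4, |4|->6, |1|->1.5, |2|->3, |4|->6, |7|->9, |4|->6
Step 3: Attach original signs; sum ranks with positive sign and with negative sign.
W+ = 1.5 + 4 + 6 + 1.5 + 6 = 19
W- = 10 + 8 + 3 + 9 + 6 = 36
(Check: W+ + W- = 55 should equal n(n+1)/2 = 55.)
Step 4: Test statistic W = min(W+, W-) = 19.
Step 5: Ties in |d|, so use the tie-corrected normal approximation.
        E[W] = n(n+1)/4 = 10*11/4 = 27.5.
        Tie groups: |d|=1 (t=2), |d|=4 (t=3); sum(t^3 - t) = 30.
        Var[W] = n(n+1)(2n+1)/24 - sum(t^3-t)/48 = 2310/24 - 30/48 = 95.625.
        z = (W - E[W]) / sqrt(Var[W]) = (19 - 27.5) / 9.7788 = -0.8692.
        Two-sided p = 2*Phi(z) = 0.384723.
Step 6: alpha = 0.1. fail to reject H0.

W+ = 19, W- = 36, W = min = 19, p = 0.384723, fail to reject H0.


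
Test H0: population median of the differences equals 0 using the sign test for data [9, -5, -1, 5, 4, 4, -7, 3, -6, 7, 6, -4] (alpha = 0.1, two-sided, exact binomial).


Step 1: Discard zero differences. Original n = 12; n_eff = number of nonzero differences = 12.
Nonzero differences (with sign): +9, -5, -1, +5, +4, +4, -7, +3, -6, +7, +6, -4
Step 2: Count signs: positive = 7, negative = 5.
Step 3: Under H0: P(positive) = 0.5, so the number of positives S ~ Bin(12, 0.5).
Step 4: Two-sided exact p-value = sum of Bin(12,0.5) probabilities at or below the observed probability = 0.774414.
Step 5: alpha = 0.1. fail to reject H0.

n_eff = 12, pos = 7, neg = 5, p = 0.774414, fail to reject H0.


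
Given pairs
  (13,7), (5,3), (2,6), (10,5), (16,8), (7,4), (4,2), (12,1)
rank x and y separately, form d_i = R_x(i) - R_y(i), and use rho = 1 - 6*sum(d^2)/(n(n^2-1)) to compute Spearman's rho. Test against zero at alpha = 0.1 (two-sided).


Step 1: Rank x and y separately (midranks; no ties here).
rank(x): 13->7, 5->3, 2->1, 10->5, 16->8, 7->4, 4->2, 12->6
rank(y): 7->7, 3->3, 6->6, 5->5, 8->8, 4->4, 2->2, 1->1
Step 2: d_i = R_x(i) - R_y(i); compute d_i^2.
  (7-7)^2=0, (3-3)^2=0, (1-6)^2=25, (5-5)^2=0, (8-8)^2=0, (4-4)^2=0, (2-2)^2=0, (6-1)^2=25
sum(d^2) = 50.
Step 3: rho = 1 - 6*50 / (8*(8^2 - 1)) = 1 - 300/504 = 0.404762.
Step 4: Under H0, t = rho * sqrt((n-2)/(1-rho^2)) = 1.0842 ~ t(6).
Step 5: Two-sided p-value from the t-distribution with 6 df = 0.319889.
Step 6: alpha = 0.1. fail to reject H0.

rho = 0.4048, p = 0.319889, fail to reject H0 at alpha = 0.1.


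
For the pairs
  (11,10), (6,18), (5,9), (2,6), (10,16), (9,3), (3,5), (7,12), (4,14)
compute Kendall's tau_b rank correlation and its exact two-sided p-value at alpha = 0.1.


Step 1: Enumerate the 36 unordered pairs (i,j) with i<j and classify each by sign(x_j-x_i) * sign(y_j-y_i).
  (1,2):dx=-5,dy=+8->D; (1,3):dx=-6,dy=-1->C; (1,4):dx=-9,dy=-4->C; (1,5):dx=-1,dy=+6->D
  (1,6):dx=-2,dy=-7->C; (1,7):dx=-8,dy=-5->C; (1,8):dx=-4,dy=+2->D; (1,9):dx=-7,dy=+4->D
  (2,3):dx=-1,dy=-9->C; (2,4):dx=-4,dy=-12->C; (2,5):dx=+4,dy=-2->D; (2,6):dx=+3,dy=-15->D
  (2,7):dx=-3,dy=-13->C; (2,8):dx=+1,dy=-6->D; (2,9):dx=-2,dy=-4->C; (3,4):dx=-3,dy=-3->C
  (3,5):dx=+5,dy=+7->C; (3,6):dx=+4,dy=-6->D; (3,7):dx=-2,dy=-4->C; (3,8):dx=+2,dy=+3->C
  (3,9):dx=-1,dy=+5->D; (4,5):dx=+8,dy=+10->C; (4,6):dx=+7,dy=-3->D; (4,7):dx=+1,dy=-1->D
  (4,8):dx=+5,dy=+6->C; (4,9):dx=+2,dy=+8->C; (5,6):dx=-1,dy=-13->C; (5,7):dx=-7,dy=-11->C
  (5,8):dx=-3,dy=-4->C; (5,9):dx=-6,dy=-2->C; (6,7):dx=-6,dy=+2->D; (6,8):dx=-2,dy=+9->D
  (6,9):dx=-5,dy=+11->D; (7,8):dx=+4,dy=+7->C; (7,9):dx=+1,dy=+9->C; (8,9):dx=-3,dy=+2->D
Step 2: C = 21, D = 15, total pairs = 36.
Step 3: tau = (C - D)/(n(n-1)/2) = (21 - 15)/36 = 0.166667.
Step 4: Exact two-sided p-value (enumerate n! = 362880 permutations of y under H0): p = 0.612202.
Step 5: alpha = 0.1. fail to reject H0.

tau_b = 0.1667 (C=21, D=15), p = 0.612202, fail to reject H0.


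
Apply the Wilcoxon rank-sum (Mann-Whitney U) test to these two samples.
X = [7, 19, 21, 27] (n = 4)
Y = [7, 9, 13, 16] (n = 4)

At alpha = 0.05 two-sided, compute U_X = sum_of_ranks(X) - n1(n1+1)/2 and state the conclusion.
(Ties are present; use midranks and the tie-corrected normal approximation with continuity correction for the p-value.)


Step 1: Combine and sort all 8 observations; assign midranks.
sorted (value, group): (7,X), (7,Y), (9,Y), (13,Y), (16,Y), (19,X), (21,X), (27,X)
ranks: 7->1.5, 7->1.5, 9->3, 13->4, 16->5, 19->6, 21->7, 27->8
Step 2: Rank sum for X: R1 = 1.5 + 6 + 7 + 8 = 22.5.
Step 3: U_X = R1 - n1(n1+1)/2 = 22.5 - 4*5/2 = 22.5 - 10 = 12.5.
       U_Y = n1*n2 - U_X = 16 - 12.5 = 3.5.
Step 4: Ties are present, so use the tie-corrected normal approximation (with continuity correction) for the p-value.
Step 5: p-value = 0.245383; compare to alpha = 0.05. fail to reject H0.

U_X = 12.5, p = 0.245383, fail to reject H0 at alpha = 0.05.


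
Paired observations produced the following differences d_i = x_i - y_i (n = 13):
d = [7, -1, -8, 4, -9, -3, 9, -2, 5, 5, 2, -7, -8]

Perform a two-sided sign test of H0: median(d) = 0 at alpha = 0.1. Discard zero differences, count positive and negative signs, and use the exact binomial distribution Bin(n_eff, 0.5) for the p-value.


Step 1: Discard zero differences. Original n = 13; n_eff = number of nonzero differences = 13.
Nonzero differences (with sign): +7, -1, -8, +4, -9, -3, +9, -2, +5, +5, +2, -7, -8
Step 2: Count signs: positive = 6, negative = 7.
Step 3: Under H0: P(positive) = 0.5, so the number of positives S ~ Bin(13, 0.5).
Step 4: Two-sided exact p-value = sum of Bin(13,0.5) probabilities at or below the observed probability = 1.000000.
Step 5: alpha = 0.1. fail to reject H0.

n_eff = 13, pos = 6, neg = 7, p = 1.000000, fail to reject H0.
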